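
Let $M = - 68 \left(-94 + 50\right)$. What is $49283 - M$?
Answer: $46291$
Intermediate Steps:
$M = 2992$ ($M = \left(-68\right) \left(-44\right) = 2992$)
$49283 - M = 49283 - 2992 = 46291$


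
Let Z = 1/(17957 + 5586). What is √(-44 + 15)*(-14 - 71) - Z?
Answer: -1/23543 - 85*I*√29 ≈ -4.2475e-5 - 457.74*I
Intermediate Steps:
Z = 1/23543 ≈ 4.2475e-5
√(-44 + 15)*(-14 - 71) - Z = √(-44 + 15)*(-14 - 71) - 1*1/23543 = √(-29)*(-85) - 1/23543 = (I*√29)*(-85) - 1/23543 = -85*I*√29 - 1/23543 = -1/23543 - 85*I*√29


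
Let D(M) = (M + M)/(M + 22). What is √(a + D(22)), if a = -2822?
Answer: I*√2821 ≈ 53.113*I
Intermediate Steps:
D(M) = 2*M/(22 + M) (D(M) = (2*M)/(22 + M) = 2*M/(22 + M))
√(a + D(22)) = √(-2822 + 2*22/(22 + 22)) = √(-2822 + 2*22/44) = √(-2822 + 2*22*(1/44)) = √(-2822 + 1) = √(-2821) = I*√2821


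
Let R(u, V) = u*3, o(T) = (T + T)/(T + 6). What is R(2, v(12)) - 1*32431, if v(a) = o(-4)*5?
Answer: -32425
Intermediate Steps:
o(T) = 2*T/(6 + T) (o(T) = (2*T)/(6 + T) = 2*T/(6 + T))
v(a) = -20 (v(a) = (2*(-4)/(6 - 4))*5 = (2*(-4)/2)*5 = (2*(-4)*(1/2))*5 = -4*5 = -20)
R(u, V) = 3*u
R(2, v(12)) - 1*32431 = 3*2 - 1*32431 = 6 - 32431 = -32425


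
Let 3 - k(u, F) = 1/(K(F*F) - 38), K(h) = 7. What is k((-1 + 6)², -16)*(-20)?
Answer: -1880/31 ≈ -60.645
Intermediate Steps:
k(u, F) = 94/31 (k(u, F) = 3 - 1/(7 - 38) = 3 - 1/(-31) = 3 - 1*(-1/31) = 3 + 1/31 = 94/31)
k((-1 + 6)², -16)*(-20) = (94/31)*(-20) = -1880/31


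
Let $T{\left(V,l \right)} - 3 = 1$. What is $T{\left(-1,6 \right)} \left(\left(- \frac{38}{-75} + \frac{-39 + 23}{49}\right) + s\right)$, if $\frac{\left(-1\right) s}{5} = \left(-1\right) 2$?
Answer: $\frac{149648}{3675} \approx 40.721$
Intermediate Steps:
$T{\left(V,l \right)} = 4$ ($T{\left(V,l \right)} = 3 + 1 = 4$)
$s = 10$ ($s = - 5 \left(\left(-1\right) 2\right) = \left(-5\right) \left(-2\right) = 10$)
$T{\left(-1,6 \right)} \left(\left(- \frac{38}{-75} + \frac{-39 + 23}{49}\right) + s\right) = 4 \left(\left(- \frac{38}{-75} + \frac{-39 + 23}{49}\right) + 10\right) = 4 \left(\left(\left(-38\right) \left(- \frac{1}{75}\right) - \frac{16}{49}\right) + 10\right) = 4 \left(\left(\frac{38}{75} - \frac{16}{49}\right) + 10\right) = 4 \left(\frac{662}{3675} + 10\right) = 4 \cdot \frac{37412}{3675} = \frac{149648}{3675}$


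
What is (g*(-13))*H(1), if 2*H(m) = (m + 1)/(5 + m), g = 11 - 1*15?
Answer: 26/3 ≈ 8.6667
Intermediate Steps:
g = -4 (g = 11 - 15 = -4)
H(m) = (1 + m)/(2*(5 + m)) (H(m) = ((m + 1)/(5 + m))/2 = ((1 + m)/(5 + m))/2 = (1 + m)/(2*(5 + m)))
(g*(-13))*H(1) = (-4*(-13))*((1 + 1)/(2*(5 + 1))) = 52*((½)*2/6) = 52*((½)*(⅙)*2) = 52*(⅙) = 26/3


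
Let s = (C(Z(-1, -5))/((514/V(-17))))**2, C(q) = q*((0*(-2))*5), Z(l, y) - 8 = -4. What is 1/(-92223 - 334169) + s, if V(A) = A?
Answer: -1/426392 ≈ -2.3453e-6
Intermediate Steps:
Z(l, y) = 4 (Z(l, y) = 8 - 4 = 4)
C(q) = 0 (C(q) = q*(0*5) = q*0 = 0)
s = 0 (s = (0/((514/(-17))))**2 = (0/((514*(-1/17))))**2 = (0/(-514/17))**2 = (0*(-17/514))**2 = 0**2 = 0)
1/(-92223 - 334169) + s = 1/(-92223 - 334169) + 0 = 1/(-426392) + 0 = -1/426392 + 0 = -1/426392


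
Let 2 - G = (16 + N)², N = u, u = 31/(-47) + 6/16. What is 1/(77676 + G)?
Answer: 141376/10946888647 ≈ 1.2915e-5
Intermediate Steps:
u = -107/376 (u = 31*(-1/47) + 6*(1/16) = -31/47 + 3/8 = -107/376 ≈ -0.28457)
N = -107/376 ≈ -0.28457
G = -34633529/141376 (G = 2 - (16 - 107/376)² = 2 - (5909/376)² = 2 - 1*34916281/141376 = 2 - 34916281/141376 = -34633529/141376 ≈ -244.97)
1/(77676 + G) = 1/(77676 - 34633529/141376) = 1/(10946888647/141376) = 141376/10946888647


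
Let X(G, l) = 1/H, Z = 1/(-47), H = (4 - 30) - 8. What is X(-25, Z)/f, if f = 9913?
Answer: -1/337042 ≈ -2.9670e-6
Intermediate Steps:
H = -34 (H = -26 - 8 = -34)
Z = -1/47 ≈ -0.021277
X(G, l) = -1/34 (X(G, l) = 1/(-34) = -1/34)
X(-25, Z)/f = -1/34/9913 = -1/34*1/9913 = -1/337042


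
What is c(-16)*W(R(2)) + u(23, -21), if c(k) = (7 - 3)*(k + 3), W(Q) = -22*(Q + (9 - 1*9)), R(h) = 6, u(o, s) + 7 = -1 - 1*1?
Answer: 6855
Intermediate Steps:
u(o, s) = -9 (u(o, s) = -7 + (-1 - 1*1) = -7 + (-1 - 1) = -7 - 2 = -9)
W(Q) = -22*Q (W(Q) = -22*(Q + (9 - 9)) = -22*(Q + 0) = -22*Q)
c(k) = 12 + 4*k (c(k) = 4*(3 + k) = 12 + 4*k)
c(-16)*W(R(2)) + u(23, -21) = (12 + 4*(-16))*(-22*6) - 9 = (12 - 64)*(-132) - 9 = -52*(-132) - 9 = 6864 - 9 = 6855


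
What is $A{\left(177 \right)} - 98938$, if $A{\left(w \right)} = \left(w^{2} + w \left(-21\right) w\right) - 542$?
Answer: $-726060$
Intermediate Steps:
$A{\left(w \right)} = -542 - 20 w^{2}$ ($A{\left(w \right)} = \left(w^{2} + - 21 w w\right) - 542 = \left(w^{2} - 21 w^{2}\right) - 542 = - 20 w^{2} - 542 = -542 - 20 w^{2}$)
$A{\left(177 \right)} - 98938 = \left(-542 - 20 \cdot 177^{2}\right) - 98938 = \left(-542 - 626580\right) - 98938 = -627122 - 98938 = -726060$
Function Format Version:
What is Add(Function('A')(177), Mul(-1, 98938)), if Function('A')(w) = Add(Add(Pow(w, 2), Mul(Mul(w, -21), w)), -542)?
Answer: -726060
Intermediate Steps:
Function('A')(w) = Add(-542, Mul(-20, Pow(w, 2))) (Function('A')(w) = Add(Add(Pow(w, 2), Mul(Mul(-21, w), w)), -542) = Add(Add(Pow(w, 2), Mul(-21, Pow(w, 2))), -542) = Add(Mul(-20, Pow(w, 2)), -542) = Add(-542, Mul(-20, Pow(w, 2))))
Add(Function('A')(177), Mul(-1, 98938)) = Add(Add(-542, Mul(-20, Pow(177, 2))), Mul(-1, 98938)) = Add(Add(-542, Mul(-20, 31329)), -98938) = Add(Add(-542, -626580), -98938) = Add(-627122, -98938) = -726060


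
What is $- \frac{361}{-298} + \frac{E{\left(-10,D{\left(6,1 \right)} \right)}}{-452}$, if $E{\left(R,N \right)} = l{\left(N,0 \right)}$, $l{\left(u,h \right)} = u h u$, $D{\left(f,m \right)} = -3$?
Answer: $\frac{361}{298} \approx 1.2114$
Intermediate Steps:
$l{\left(u,h \right)} = h u^{2}$ ($l{\left(u,h \right)} = h u u = h u^{2}$)
$E{\left(R,N \right)} = 0$ ($E{\left(R,N \right)} = 0 N^{2} = 0$)
$- \frac{361}{-298} + \frac{E{\left(-10,D{\left(6,1 \right)} \right)}}{-452} = - \frac{361}{-298} + \frac{0}{-452} = \left(-361\right) \left(- \frac{1}{298}\right) + 0 \left(- \frac{1}{452}\right) = \frac{361}{298} + 0 = \frac{361}{298}$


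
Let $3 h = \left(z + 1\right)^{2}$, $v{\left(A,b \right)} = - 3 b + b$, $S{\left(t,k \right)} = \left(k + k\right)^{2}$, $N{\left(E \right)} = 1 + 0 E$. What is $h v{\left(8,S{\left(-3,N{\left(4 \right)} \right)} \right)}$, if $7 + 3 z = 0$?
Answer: $- \frac{128}{27} \approx -4.7407$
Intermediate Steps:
$z = - \frac{7}{3}$ ($z = - \frac{7}{3} + \frac{1}{3} \cdot 0 = - \frac{7}{3} + 0 = - \frac{7}{3} \approx -2.3333$)
$N{\left(E \right)} = 1$ ($N{\left(E \right)} = 1 + 0 = 1$)
$S{\left(t,k \right)} = 4 k^{2}$ ($S{\left(t,k \right)} = \left(2 k\right)^{2} = 4 k^{2}$)
$v{\left(A,b \right)} = - 2 b$
$h = \frac{16}{27}$ ($h = \frac{\left(- \frac{7}{3} + 1\right)^{2}}{3} = \frac{\left(- \frac{4}{3}\right)^{2}}{3} = \frac{1}{3} \cdot \frac{16}{9} = \frac{16}{27} \approx 0.59259$)
$h v{\left(8,S{\left(-3,N{\left(4 \right)} \right)} \right)} = \frac{16 \left(- 2 \cdot 4 \cdot 1^{2}\right)}{27} = \frac{16 \left(- 2 \cdot 4 \cdot 1\right)}{27} = \frac{16 \left(\left(-2\right) 4\right)}{27} = \frac{16}{27} \left(-8\right) = - \frac{128}{27}$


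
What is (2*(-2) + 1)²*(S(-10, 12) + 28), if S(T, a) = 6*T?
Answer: -288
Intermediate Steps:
(2*(-2) + 1)²*(S(-10, 12) + 28) = (2*(-2) + 1)²*(6*(-10) + 28) = (-4 + 1)²*(-60 + 28) = (-3)²*(-32) = 9*(-32) = -288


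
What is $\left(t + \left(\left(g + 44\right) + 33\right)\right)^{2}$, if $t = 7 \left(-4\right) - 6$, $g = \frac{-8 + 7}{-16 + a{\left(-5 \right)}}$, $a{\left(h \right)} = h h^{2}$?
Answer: $\frac{36772096}{19881} \approx 1849.6$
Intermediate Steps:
$a{\left(h \right)} = h^{3}$
$g = \frac{1}{141}$ ($g = \frac{-8 + 7}{-16 + \left(-5\right)^{3}} = - \frac{1}{-16 - 125} = - \frac{1}{-141} = \left(-1\right) \left(- \frac{1}{141}\right) = \frac{1}{141} \approx 0.0070922$)
$t = -34$ ($t = -28 - 6 = -34$)
$\left(t + \left(\left(g + 44\right) + 33\right)\right)^{2} = \left(-34 + \left(\left(\frac{1}{141} + 44\right) + 33\right)\right)^{2} = \left(-34 + \left(\frac{6205}{141} + 33\right)\right)^{2} = \left(-34 + \frac{10858}{141}\right)^{2} = \left(\frac{6064}{141}\right)^{2} = \frac{36772096}{19881}$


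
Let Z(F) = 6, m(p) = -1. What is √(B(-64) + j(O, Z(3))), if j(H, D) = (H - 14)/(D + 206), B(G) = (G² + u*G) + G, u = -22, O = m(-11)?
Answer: √61123045/106 ≈ 73.756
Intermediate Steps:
O = -1
B(G) = G² - 21*G (B(G) = (G² - 22*G) + G = G² - 21*G)
j(H, D) = (-14 + H)/(206 + D)
√(B(-64) + j(O, Z(3))) = √(-64*(-21 - 64) + (-14 - 1)/(206 + 6)) = √(-64*(-85) - 15/212) = √(5440 + (1/212)*(-15)) = √(5440 - 15/212) = √(1153265/212) = √61123045/106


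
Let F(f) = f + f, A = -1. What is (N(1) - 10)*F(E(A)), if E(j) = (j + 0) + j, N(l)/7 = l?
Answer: 12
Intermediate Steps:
N(l) = 7*l
E(j) = 2*j (E(j) = j + j = 2*j)
F(f) = 2*f
(N(1) - 10)*F(E(A)) = (7*1 - 10)*(2*(2*(-1))) = (7 - 10)*(2*(-2)) = -3*(-4) = 12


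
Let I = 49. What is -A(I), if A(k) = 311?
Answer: -311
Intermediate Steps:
-A(I) = -1*311 = -311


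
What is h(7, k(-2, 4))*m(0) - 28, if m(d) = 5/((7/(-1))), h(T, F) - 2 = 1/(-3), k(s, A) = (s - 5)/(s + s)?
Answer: -613/21 ≈ -29.190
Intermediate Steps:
k(s, A) = (-5 + s)/(2*s) (k(s, A) = (-5 + s)/((2*s)) = (-5 + s)*(1/(2*s)) = (-5 + s)/(2*s))
h(T, F) = 5/3 (h(T, F) = 2 + 1/(-3) = 2 - ⅓ = 5/3)
m(d) = -5/7 (m(d) = 5/((7*(-1))) = 5/(-7) = 5*(-⅐) = -5/7)
h(7, k(-2, 4))*m(0) - 28 = (5/3)*(-5/7) - 28 = -25/21 - 28 = -613/21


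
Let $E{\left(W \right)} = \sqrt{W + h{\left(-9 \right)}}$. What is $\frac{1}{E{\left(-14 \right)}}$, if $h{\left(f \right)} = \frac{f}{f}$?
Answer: $- \frac{i \sqrt{13}}{13} \approx - 0.27735 i$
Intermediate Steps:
$h{\left(f \right)} = 1$
$E{\left(W \right)} = \sqrt{1 + W}$ ($E{\left(W \right)} = \sqrt{W + 1} = \sqrt{1 + W}$)
$\frac{1}{E{\left(-14 \right)}} = \frac{1}{\sqrt{1 - 14}} = \frac{1}{\sqrt{-13}} = \frac{1}{i \sqrt{13}} = - \frac{i \sqrt{13}}{13}$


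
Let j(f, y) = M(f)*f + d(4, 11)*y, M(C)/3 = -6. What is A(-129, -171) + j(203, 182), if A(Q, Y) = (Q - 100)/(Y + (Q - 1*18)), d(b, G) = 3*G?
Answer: 748165/318 ≈ 2352.7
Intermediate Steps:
A(Q, Y) = (-100 + Q)/(-18 + Q + Y) (A(Q, Y) = (-100 + Q)/(Y + (Q - 18)) = (-100 + Q)/(Y + (-18 + Q)) = (-100 + Q)/(-18 + Q + Y))
M(C) = -18 (M(C) = 3*(-6) = -18)
j(f, y) = -18*f + 33*y (j(f, y) = -18*f + (3*11)*y = -18*f + 33*y)
A(-129, -171) + j(203, 182) = (-100 - 129)/(-18 - 129 - 171) + (-18*203 + 33*182) = -229/(-318) + (-3654 + 6006) = -1/318*(-229) + 2352 = 229/318 + 2352 = 748165/318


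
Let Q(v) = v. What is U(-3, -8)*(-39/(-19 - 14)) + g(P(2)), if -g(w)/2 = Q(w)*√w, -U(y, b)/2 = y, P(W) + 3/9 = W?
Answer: 78/11 - 10*√15/9 ≈ 2.7876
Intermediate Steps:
P(W) = -⅓ + W
U(y, b) = -2*y
g(w) = -2*w^(3/2) (g(w) = -2*w*√w = -2*w^(3/2))
U(-3, -8)*(-39/(-19 - 14)) + g(P(2)) = (-2*(-3))*(-39/(-19 - 14)) - 2*(-⅓ + 2)^(3/2) = 6*(-39/(-33)) - 10*√15/9 = 6*(-39*(-1/33)) - 10*√15/9 = 6*(13/11) - 10*√15/9 = 78/11 - 10*√15/9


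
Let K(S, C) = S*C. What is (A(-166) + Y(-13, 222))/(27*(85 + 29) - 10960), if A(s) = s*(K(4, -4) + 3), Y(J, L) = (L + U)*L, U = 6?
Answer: -26387/3941 ≈ -6.6955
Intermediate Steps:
Y(J, L) = L*(6 + L) (Y(J, L) = (L + 6)*L = (6 + L)*L = L*(6 + L))
K(S, C) = C*S
A(s) = -13*s (A(s) = s*(-4*4 + 3) = s*(-16 + 3) = s*(-13) = -13*s)
(A(-166) + Y(-13, 222))/(27*(85 + 29) - 10960) = (-13*(-166) + 222*(6 + 222))/(27*(85 + 29) - 10960) = (2158 + 222*228)/(27*114 - 10960) = (2158 + 50616)/(3078 - 10960) = 52774/(-7882) = 52774*(-1/7882) = -26387/3941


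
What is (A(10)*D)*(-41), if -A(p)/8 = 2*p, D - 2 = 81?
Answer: 544480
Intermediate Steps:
D = 83 (D = 2 + 81 = 83)
A(p) = -16*p
(A(10)*D)*(-41) = (-16*10*83)*(-41) = -160*83*(-41) = -13280*(-41) = 544480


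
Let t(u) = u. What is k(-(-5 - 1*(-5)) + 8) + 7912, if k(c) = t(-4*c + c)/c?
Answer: 7909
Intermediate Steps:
k(c) = -3 (k(c) = (-4*c + c)/c = (-3*c)/c = -3)
k(-(-5 - 1*(-5)) + 8) + 7912 = -3 + 7912 = 7909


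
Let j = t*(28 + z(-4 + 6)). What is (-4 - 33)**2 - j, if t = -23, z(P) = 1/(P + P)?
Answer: 8075/4 ≈ 2018.8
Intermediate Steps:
z(P) = 1/(2*P)
j = -2599/4 (j = -23*(28 + 1/(2*(-4 + 6))) = -23*(28 + (1/2)/2) = -23*(28 + (1/2)*(1/2)) = -23*(28 + 1/4) = -23*113/4 = -2599/4 ≈ -649.75)
(-4 - 33)**2 - j = (-4 - 33)**2 - 1*(-2599/4) = (-37)**2 + 2599/4 = 1369 + 2599/4 = 8075/4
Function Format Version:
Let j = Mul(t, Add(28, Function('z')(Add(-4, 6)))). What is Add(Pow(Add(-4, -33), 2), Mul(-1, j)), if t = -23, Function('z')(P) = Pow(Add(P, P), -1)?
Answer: Rational(8075, 4) ≈ 2018.8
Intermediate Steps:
Function('z')(P) = Mul(Rational(1, 2), Pow(P, -1)) (Function('z')(P) = Pow(Mul(2, P), -1) = Mul(Rational(1, 2), Pow(P, -1)))
j = Rational(-2599, 4) (j = Mul(-23, Add(28, Mul(Rational(1, 2), Pow(Add(-4, 6), -1)))) = Mul(-23, Add(28, Mul(Rational(1, 2), Pow(2, -1)))) = Mul(-23, Add(28, Mul(Rational(1, 2), Rational(1, 2)))) = Mul(-23, Add(28, Rational(1, 4))) = Mul(-23, Rational(113, 4)) = Rational(-2599, 4) ≈ -649.75)
Add(Pow(Add(-4, -33), 2), Mul(-1, j)) = Add(Pow(Add(-4, -33), 2), Mul(-1, Rational(-2599, 4))) = Add(Pow(-37, 2), Rational(2599, 4)) = Add(1369, Rational(2599, 4)) = Rational(8075, 4)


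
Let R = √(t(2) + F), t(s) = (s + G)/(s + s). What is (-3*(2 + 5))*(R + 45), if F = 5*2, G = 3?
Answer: -945 - 63*√5/2 ≈ -1015.4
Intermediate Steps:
t(s) = (3 + s)/(2*s) (t(s) = (s + 3)/(s + s) = (3 + s)/((2*s)) = (3 + s)*(1/(2*s)) = (3 + s)/(2*s))
F = 10
R = 3*√5/2 (R = √((½)*(3 + 2)/2 + 10) = √((½)*(½)*5 + 10) = √(5/4 + 10) = √(45/4) = 3*√5/2 ≈ 3.3541)
(-3*(2 + 5))*(R + 45) = (-3*(2 + 5))*(3*√5/2 + 45) = (-3*7)*(45 + 3*√5/2) = -21*(45 + 3*√5/2) = -945 - 63*√5/2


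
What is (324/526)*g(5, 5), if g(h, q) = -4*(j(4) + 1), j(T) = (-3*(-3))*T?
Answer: -23976/263 ≈ -91.163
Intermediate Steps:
j(T) = 9*T
g(h, q) = -148 (g(h, q) = -4*(9*4 + 1) = -4*(36 + 1) = -4*37 = -148)
(324/526)*g(5, 5) = (324/526)*(-148) = (324*(1/526))*(-148) = (162/263)*(-148) = -23976/263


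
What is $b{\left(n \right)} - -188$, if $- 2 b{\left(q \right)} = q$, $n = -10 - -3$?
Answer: $\frac{383}{2} \approx 191.5$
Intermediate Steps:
$n = -7$ ($n = -10 + 3 = -7$)
$b{\left(q \right)} = - \frac{q}{2}$
$b{\left(n \right)} - -188 = \left(- \frac{1}{2}\right) \left(-7\right) - -188 = \frac{7}{2} + 188 = \frac{383}{2}$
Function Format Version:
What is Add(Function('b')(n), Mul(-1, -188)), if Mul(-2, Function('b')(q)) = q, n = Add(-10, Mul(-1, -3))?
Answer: Rational(383, 2) ≈ 191.50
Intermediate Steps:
n = -7 (n = Add(-10, 3) = -7)
Function('b')(q) = Mul(Rational(-1, 2), q)
Add(Function('b')(n), Mul(-1, -188)) = Add(Mul(Rational(-1, 2), -7), Mul(-1, -188)) = Add(Rational(7, 2), 188) = Rational(383, 2)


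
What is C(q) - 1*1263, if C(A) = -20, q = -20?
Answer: -1283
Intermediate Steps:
C(q) - 1*1263 = -20 - 1*1263 = -20 - 1263 = -1283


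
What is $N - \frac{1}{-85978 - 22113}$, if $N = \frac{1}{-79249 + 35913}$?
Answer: $- \frac{64755}{4684231576} \approx -1.3824 \cdot 10^{-5}$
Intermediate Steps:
$N = - \frac{1}{43336}$ ($N = \frac{1}{-43336} = - \frac{1}{43336} \approx -2.3075 \cdot 10^{-5}$)
$N - \frac{1}{-85978 - 22113} = - \frac{1}{43336} - \frac{1}{-85978 - 22113} = - \frac{1}{43336} - \frac{1}{-108091} = - \frac{1}{43336} - - \frac{1}{108091} = - \frac{1}{43336} + \frac{1}{108091} = - \frac{64755}{4684231576}$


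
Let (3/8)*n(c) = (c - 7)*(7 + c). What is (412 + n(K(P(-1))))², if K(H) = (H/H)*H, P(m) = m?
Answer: 80656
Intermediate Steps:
K(H) = H (K(H) = 1*H = H)
n(c) = 8*(-7 + c)*(7 + c)/3 (n(c) = 8*((c - 7)*(7 + c))/3 = 8*((-7 + c)*(7 + c))/3 = 8*(-7 + c)*(7 + c)/3)
(412 + n(K(P(-1))))² = (412 + (-392/3 + (8/3)*(-1)²))² = (412 + (-392/3 + (8/3)*1))² = (412 + (-392/3 + 8/3))² = (412 - 128)² = 284² = 80656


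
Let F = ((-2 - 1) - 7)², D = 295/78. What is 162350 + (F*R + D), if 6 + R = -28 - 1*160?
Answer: 11150395/78 ≈ 1.4295e+5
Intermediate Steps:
D = 295/78 (D = 295*(1/78) = 295/78 ≈ 3.7821)
R = -194 (R = -6 + (-28 - 1*160) = -6 + (-28 - 160) = -6 - 188 = -194)
F = 100 (F = (-3 - 7)² = (-10)² = 100)
162350 + (F*R + D) = 162350 + (100*(-194) + 295/78) = 162350 + (-19400 + 295/78) = 162350 - 1512905/78 = 11150395/78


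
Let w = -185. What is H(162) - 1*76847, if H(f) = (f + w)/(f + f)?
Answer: -24898451/324 ≈ -76847.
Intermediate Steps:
H(f) = (-185 + f)/(2*f) (H(f) = (f - 185)/(f + f) = (-185 + f)/((2*f)) = (-185 + f)*(1/(2*f)) = (-185 + f)/(2*f))
H(162) - 1*76847 = (½)*(-185 + 162)/162 - 1*76847 = (½)*(1/162)*(-23) - 76847 = -23/324 - 76847 = -24898451/324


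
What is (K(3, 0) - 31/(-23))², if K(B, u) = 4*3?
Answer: 94249/529 ≈ 178.16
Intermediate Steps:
K(B, u) = 12
(K(3, 0) - 31/(-23))² = (12 - 31/(-23))² = (12 - 31*(-1/23))² = (12 + 31/23)² = (307/23)² = 94249/529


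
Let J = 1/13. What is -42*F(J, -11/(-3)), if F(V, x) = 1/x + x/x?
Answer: -588/11 ≈ -53.455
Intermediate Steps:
J = 1/13 ≈ 0.076923
F(V, x) = 1 + 1/x (F(V, x) = 1/x + 1 = 1 + 1/x)
-42*F(J, -11/(-3)) = -42*(1 - 11/(-3))/((-11/(-3))) = -42*(1 - 11*(-1/3))/((-11*(-1/3))) = -42*(1 + 11/3)/11/3 = -126*14/(11*3) = -42*14/11 = -588/11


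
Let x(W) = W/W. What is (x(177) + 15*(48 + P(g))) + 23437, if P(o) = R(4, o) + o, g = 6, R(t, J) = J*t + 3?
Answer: 24653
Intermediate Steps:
R(t, J) = 3 + J*t
P(o) = 3 + 5*o (P(o) = (3 + o*4) + o = (3 + 4*o) + o = 3 + 5*o)
x(W) = 1
(x(177) + 15*(48 + P(g))) + 23437 = (1 + 15*(48 + (3 + 5*6))) + 23437 = (1 + 15*(48 + (3 + 30))) + 23437 = (1 + 15*(48 + 33)) + 23437 = (1 + 15*81) + 23437 = (1 + 1215) + 23437 = 1216 + 23437 = 24653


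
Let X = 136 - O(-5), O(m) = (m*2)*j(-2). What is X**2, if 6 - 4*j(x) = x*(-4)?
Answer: 17161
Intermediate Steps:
j(x) = 3/2 + x (j(x) = 3/2 - x*(-4)/4 = 3/2 - (-1)*x = 3/2 + x)
O(m) = -m (O(m) = (m*2)*(3/2 - 2) = (2*m)*(-1/2) = -m)
X = 131 (X = 136 - (-1)*(-5) = 136 - 1*5 = 136 - 5 = 131)
X**2 = 131**2 = 17161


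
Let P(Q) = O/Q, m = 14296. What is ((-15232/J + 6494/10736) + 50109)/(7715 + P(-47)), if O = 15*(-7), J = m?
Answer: 22591582912467/3479337749360 ≈ 6.4931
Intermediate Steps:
J = 14296
O = -105
P(Q) = -105/Q
((-15232/J + 6494/10736) + 50109)/(7715 + P(-47)) = ((-15232/14296 + 6494/10736) + 50109)/(7715 - 105/(-47)) = ((-15232*1/14296 + 6494*(1/10736)) + 50109)/(7715 - 105*(-1/47)) = ((-1904/1787 + 3247/5368) + 50109)/(7715 + 105/47) = (-4418283/9592616 + 50109)/(362710/47) = (480671976861/9592616)*(47/362710) = 22591582912467/3479337749360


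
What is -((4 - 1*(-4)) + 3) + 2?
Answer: -9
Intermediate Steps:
-((4 - 1*(-4)) + 3) + 2 = -((4 + 4) + 3) + 2 = -(8 + 3) + 2 = -11 + 2 = -9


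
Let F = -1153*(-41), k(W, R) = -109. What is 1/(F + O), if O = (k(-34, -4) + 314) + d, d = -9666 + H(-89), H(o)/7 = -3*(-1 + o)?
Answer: 1/39702 ≈ 2.5188e-5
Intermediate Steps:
H(o) = 21 - 21*o (H(o) = 7*(-3*(-1 + o)) = 7*(3 - 3*o) = 21 - 21*o)
d = -7776 (d = -9666 + (21 - 21*(-89)) = -9666 + (21 + 1869) = -9666 + 1890 = -7776)
F = 47273
O = -7571 (O = (-109 + 314) - 7776 = 205 - 7776 = -7571)
1/(F + O) = 1/(47273 - 7571) = 1/39702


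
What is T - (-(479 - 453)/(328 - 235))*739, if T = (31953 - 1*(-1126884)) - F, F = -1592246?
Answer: 255869933/93 ≈ 2.7513e+6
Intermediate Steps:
T = 2751083 (T = (31953 - 1*(-1126884)) - 1*(-1592246) = (31953 + 1126884) + 1592246 = 1158837 + 1592246 = 2751083)
T - (-(479 - 453)/(328 - 235))*739 = 2751083 - (-(479 - 453)/(328 - 235))*739 = 2751083 - (-26/93)*739 = 2751083 - (-1*26/93)*739 = 2751083 - (-26)*739/93 = 2751083 - 1*(-19214/93) = 2751083 + 19214/93 = 255869933/93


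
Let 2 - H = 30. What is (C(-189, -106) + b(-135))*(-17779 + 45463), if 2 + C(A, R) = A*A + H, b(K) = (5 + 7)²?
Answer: 992056140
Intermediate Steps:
H = -28 (H = 2 - 1*30 = 2 - 30 = -28)
b(K) = 144 (b(K) = 12² = 144)
C(A, R) = -30 + A² (C(A, R) = -2 + (A*A - 28) = -2 + (A² - 28) = -2 + (-28 + A²) = -30 + A²)
(C(-189, -106) + b(-135))*(-17779 + 45463) = ((-30 + (-189)²) + 144)*(-17779 + 45463) = ((-30 + 35721) + 144)*27684 = (35691 + 144)*27684 = 35835*27684 = 992056140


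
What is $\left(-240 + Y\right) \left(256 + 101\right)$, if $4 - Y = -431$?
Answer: $69615$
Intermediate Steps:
$Y = 435$ ($Y = 4 - -431 = 4 + 431 = 435$)
$\left(-240 + Y\right) \left(256 + 101\right) = \left(-240 + 435\right) \left(256 + 101\right) = 195 \cdot 357 = 69615$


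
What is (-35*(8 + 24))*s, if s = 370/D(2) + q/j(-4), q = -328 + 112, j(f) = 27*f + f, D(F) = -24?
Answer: 45320/3 ≈ 15107.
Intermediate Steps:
j(f) = 28*f
q = -216
s = -1133/84 (s = 370/(-24) - 216/(28*(-4)) = 370*(-1/24) - 216/(-112) = -185/12 - 216*(-1/112) = -185/12 + 27/14 = -1133/84 ≈ -13.488)
(-35*(8 + 24))*s = -35*(8 + 24)*(-1133/84) = -35*32*(-1133/84) = -1120*(-1133/84) = 45320/3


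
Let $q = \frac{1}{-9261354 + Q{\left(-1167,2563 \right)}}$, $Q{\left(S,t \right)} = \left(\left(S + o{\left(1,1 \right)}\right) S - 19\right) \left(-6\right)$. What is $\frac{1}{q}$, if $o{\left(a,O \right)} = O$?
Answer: $-17425572$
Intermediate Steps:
$Q{\left(S,t \right)} = 114 - 6 S \left(1 + S\right)$ ($Q{\left(S,t \right)} = \left(\left(S + 1\right) S - 19\right) \left(-6\right) = \left(\left(1 + S\right) S - 19\right) \left(-6\right) = \left(S \left(1 + S\right) - 19\right) \left(-6\right) = \left(-19 + S \left(1 + S\right)\right) \left(-6\right) = 114 - 6 S \left(1 + S\right)$)
$q = - \frac{1}{17425572}$ ($q = \frac{1}{-9261354 - \left(-7116 + 8171334\right)} = \frac{1}{-9261354 + \left(114 + 7002 - 8171334\right)} = \frac{1}{-9261354 - 8164218} = \frac{1}{-17425572} = - \frac{1}{17425572} \approx -5.7387 \cdot 10^{-8}$)
$\frac{1}{q} = \frac{1}{- \frac{1}{17425572}} = -17425572$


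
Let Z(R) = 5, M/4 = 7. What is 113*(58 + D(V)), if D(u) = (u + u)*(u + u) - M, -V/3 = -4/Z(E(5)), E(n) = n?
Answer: 149838/25 ≈ 5993.5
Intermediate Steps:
M = 28 (M = 4*7 = 28)
V = 12/5 (V = -(-12)/5 = -3*(-4/5) = 12/5 ≈ 2.4000)
D(u) = -28 + 4*u**2 (D(u) = (u + u)*(u + u) - 1*28 = (2*u)*(2*u) - 28 = 4*u**2 - 28 = -28 + 4*u**2)
113*(58 + D(V)) = 113*(58 + (-28 + 4*(12/5)**2)) = 113*(58 + (-28 + 4*(144/25))) = 113*(58 + (-28 + 576/25)) = 113*(58 - 124/25) = 113*(1326/25) = 149838/25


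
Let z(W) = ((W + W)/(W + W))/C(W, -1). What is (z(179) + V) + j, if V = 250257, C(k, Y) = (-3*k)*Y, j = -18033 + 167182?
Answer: 214481023/537 ≈ 3.9941e+5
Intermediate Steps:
j = 149149
C(k, Y) = -3*Y*k
z(W) = 1/(3*W) (z(W) = ((W + W)/(W + W))/((-3*(-1)*W)) = ((2*W)/((2*W)))/((3*W)) = ((2*W)*(1/(2*W)))*(1/(3*W)) = 1*(1/(3*W)) = 1/(3*W))
(z(179) + V) + j = ((1/3)/179 + 250257) + 149149 = ((1/3)*(1/179) + 250257) + 149149 = (1/537 + 250257) + 149149 = 134388010/537 + 149149 = 214481023/537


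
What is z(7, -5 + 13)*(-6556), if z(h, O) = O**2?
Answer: -419584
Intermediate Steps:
z(7, -5 + 13)*(-6556) = (-5 + 13)**2*(-6556) = 8**2*(-6556) = 64*(-6556) = -419584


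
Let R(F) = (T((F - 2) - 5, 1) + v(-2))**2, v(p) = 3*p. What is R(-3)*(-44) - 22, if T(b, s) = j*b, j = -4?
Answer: -50886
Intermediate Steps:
T(b, s) = -4*b
R(F) = (22 - 4*F)**2 (R(F) = (-4*((F - 2) - 5) + 3*(-2))**2 = (-4*((-2 + F) - 5) - 6)**2 = (-4*(-7 + F) - 6)**2 = ((28 - 4*F) - 6)**2 = (22 - 4*F)**2)
R(-3)*(-44) - 22 = (4*(11 - 2*(-3))**2)*(-44) - 22 = (4*(11 + 6)**2)*(-44) - 22 = (4*17**2)*(-44) - 22 = (4*289)*(-44) - 22 = 1156*(-44) - 22 = -50864 - 22 = -50886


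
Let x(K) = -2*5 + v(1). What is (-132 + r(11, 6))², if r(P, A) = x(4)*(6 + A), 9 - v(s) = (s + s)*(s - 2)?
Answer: 14400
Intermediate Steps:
v(s) = 9 - 2*s*(-2 + s) (v(s) = 9 - (s + s)*(s - 2) = 9 - 2*s*(-2 + s))
x(K) = 1 (x(K) = -2*5 + (9 - 2*1² + 4*1) = -10 + (9 - 2*1 + 4) = -10 + (9 - 2 + 4) = -10 + 11 = 1)
r(P, A) = 6 + A (r(P, A) = 1*(6 + A) = 6 + A)
(-132 + r(11, 6))² = (-132 + (6 + 6))² = (-132 + 12)² = (-120)² = 14400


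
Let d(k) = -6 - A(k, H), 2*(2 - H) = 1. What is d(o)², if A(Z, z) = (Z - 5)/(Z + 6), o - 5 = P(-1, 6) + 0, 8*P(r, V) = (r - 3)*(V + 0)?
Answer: 2025/64 ≈ 31.641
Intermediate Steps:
P(r, V) = V*(-3 + r)/8 (P(r, V) = ((r - 3)*(V + 0))/8 = ((-3 + r)*V)/8 = (V*(-3 + r))/8 = V*(-3 + r)/8)
H = 3/2 (H = 2 - ½*1 = 2 - ½ = 3/2 ≈ 1.5000)
o = 2 (o = 5 + ((⅛)*6*(-3 - 1) + 0) = 5 + ((⅛)*6*(-4) + 0) = 5 + (-3 + 0) = 5 - 3 = 2)
A(Z, z) = (-5 + Z)/(6 + Z)
d(k) = -6 - (-5 + k)/(6 + k)
d(o)² = ((-31 - 7*2)/(6 + 2))² = ((-31 - 14)/8)² = ((⅛)*(-45))² = (-45/8)² = 2025/64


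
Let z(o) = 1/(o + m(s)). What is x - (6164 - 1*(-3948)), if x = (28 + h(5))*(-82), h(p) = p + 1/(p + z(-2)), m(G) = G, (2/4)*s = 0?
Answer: -115526/9 ≈ -12836.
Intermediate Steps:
s = 0 (s = 2*0 = 0)
z(o) = 1/o (z(o) = 1/(o + 0) = 1/o)
h(p) = p + 1/(-½ + p) (h(p) = p + 1/(p + 1/(-2)) = p + 1/(p - ½) = p + 1/(-½ + p))
x = -24518/9 (x = (28 + (2 - 1*5 + 2*5²)/(-1 + 2*5))*(-82) = (28 + (2 - 5 + 2*25)/(-1 + 10))*(-82) = (28 + (2 - 5 + 50)/9)*(-82) = (28 + (⅑)*47)*(-82) = (28 + 47/9)*(-82) = (299/9)*(-82) = -24518/9 ≈ -2724.2)
x - (6164 - 1*(-3948)) = -24518/9 - (6164 - 1*(-3948)) = -24518/9 - (6164 + 3948) = -24518/9 - 1*10112 = -24518/9 - 10112 = -115526/9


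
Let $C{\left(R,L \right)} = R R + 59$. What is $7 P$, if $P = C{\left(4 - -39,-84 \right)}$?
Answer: $13356$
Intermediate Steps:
$C{\left(R,L \right)} = 59 + R^{2}$ ($C{\left(R,L \right)} = R^{2} + 59 = 59 + R^{2}$)
$P = 1908$ ($P = 59 + \left(4 - -39\right)^{2} = 59 + \left(4 + 39\right)^{2} = 59 + 43^{2} = 59 + 1849 = 1908$)
$7 P = 7 \cdot 1908 = 13356$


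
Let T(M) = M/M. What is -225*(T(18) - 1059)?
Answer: 238050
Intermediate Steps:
T(M) = 1
-225*(T(18) - 1059) = -225*(1 - 1059) = -225*(-1058) = 238050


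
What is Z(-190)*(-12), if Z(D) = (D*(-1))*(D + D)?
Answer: 866400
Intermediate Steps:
Z(D) = -2*D² (Z(D) = (-D)*(2*D) = -2*D²)
Z(-190)*(-12) = -2*(-190)²*(-12) = -2*36100*(-12) = -72200*(-12) = 866400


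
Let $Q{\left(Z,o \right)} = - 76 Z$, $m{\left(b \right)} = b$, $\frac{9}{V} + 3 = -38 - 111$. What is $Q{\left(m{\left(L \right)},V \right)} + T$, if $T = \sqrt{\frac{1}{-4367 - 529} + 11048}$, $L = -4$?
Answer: $304 + \frac{\sqrt{1839094238}}{408} \approx 409.11$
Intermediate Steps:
$V = - \frac{9}{152}$ ($V = \frac{9}{-3 - 149} = \frac{9}{-152} = 9 \left(- \frac{1}{152}\right) = - \frac{9}{152} \approx -0.059211$)
$T = \frac{\sqrt{1839094238}}{408}$ ($T = \sqrt{\frac{1}{-4896} + 11048} = \sqrt{- \frac{1}{4896} + 11048} = \sqrt{\frac{54091007}{4896}} = \frac{\sqrt{1839094238}}{408} \approx 105.11$)
$Q{\left(m{\left(L \right)},V \right)} + T = \left(-76\right) \left(-4\right) + \frac{\sqrt{1839094238}}{408} = 304 + \frac{\sqrt{1839094238}}{408}$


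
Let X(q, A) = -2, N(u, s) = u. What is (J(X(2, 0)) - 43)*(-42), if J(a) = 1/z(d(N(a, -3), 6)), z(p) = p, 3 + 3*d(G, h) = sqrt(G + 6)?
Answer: 1932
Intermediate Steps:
d(G, h) = -1 + sqrt(6 + G)/3 (d(G, h) = -1 + sqrt(G + 6)/3 = -1 + sqrt(6 + G)/3)
J(a) = 1/(-1 + sqrt(6 + a)/3)
(J(X(2, 0)) - 43)*(-42) = (3/(-3 + sqrt(6 - 2)) - 43)*(-42) = (3/(-3 + sqrt(4)) - 43)*(-42) = (3/(-3 + 2) - 43)*(-42) = (3/(-1) - 43)*(-42) = (3*(-1) - 43)*(-42) = (-3 - 43)*(-42) = -46*(-42) = 1932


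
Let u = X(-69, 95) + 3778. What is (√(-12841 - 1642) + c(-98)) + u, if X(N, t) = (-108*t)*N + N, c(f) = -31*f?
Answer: 714687 + I*√14483 ≈ 7.1469e+5 + 120.35*I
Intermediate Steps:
X(N, t) = N - 108*N*t (X(N, t) = -108*N*t + N = N - 108*N*t)
u = 711649 (u = -69*(1 - 108*95) + 3778 = -69*(1 - 10260) + 3778 = -69*(-10259) + 3778 = 707871 + 3778 = 711649)
(√(-12841 - 1642) + c(-98)) + u = (√(-12841 - 1642) - 31*(-98)) + 711649 = (√(-14483) + 3038) + 711649 = (I*√14483 + 3038) + 711649 = (3038 + I*√14483) + 711649 = 714687 + I*√14483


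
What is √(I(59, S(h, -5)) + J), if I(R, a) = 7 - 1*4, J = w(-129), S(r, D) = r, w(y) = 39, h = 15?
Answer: √42 ≈ 6.4807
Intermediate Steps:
J = 39
I(R, a) = 3 (I(R, a) = 7 - 4 = 3)
√(I(59, S(h, -5)) + J) = √(3 + 39) = √42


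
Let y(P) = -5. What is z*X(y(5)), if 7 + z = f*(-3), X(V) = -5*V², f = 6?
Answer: 3125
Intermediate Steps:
z = -25 (z = -7 + 6*(-3) = -7 - 18 = -25)
z*X(y(5)) = -(-125)*(-5)² = -(-125)*25 = -25*(-125) = 3125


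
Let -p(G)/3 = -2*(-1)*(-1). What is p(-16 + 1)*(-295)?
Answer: -1770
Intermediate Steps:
p(G) = 6 (p(G) = -3*(-2*(-1))*(-1) = -6*(-1) = -3*(-2) = 6)
p(-16 + 1)*(-295) = 6*(-295) = -1770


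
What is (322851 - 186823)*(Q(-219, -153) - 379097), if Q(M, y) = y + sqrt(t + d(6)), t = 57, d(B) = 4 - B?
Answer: -51588619000 + 136028*sqrt(55) ≈ -5.1588e+10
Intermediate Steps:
Q(M, y) = y + sqrt(55) (Q(M, y) = y + sqrt(57 + (4 - 1*6)) = y + sqrt(57 + (4 - 6)) = y + sqrt(57 - 2) = y + sqrt(55))
(322851 - 186823)*(Q(-219, -153) - 379097) = (322851 - 186823)*((-153 + sqrt(55)) - 379097) = 136028*(-379250 + sqrt(55)) = -51588619000 + 136028*sqrt(55)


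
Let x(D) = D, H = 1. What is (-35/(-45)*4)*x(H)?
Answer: 28/9 ≈ 3.1111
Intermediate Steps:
(-35/(-45)*4)*x(H) = (-35/(-45)*4)*1 = (-35*(-1/45)*4)*1 = ((7/9)*4)*1 = (28/9)*1 = 28/9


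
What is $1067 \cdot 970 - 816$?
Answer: $1034174$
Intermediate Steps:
$1067 \cdot 970 - 816 = 1034990 - 816 = 1034174$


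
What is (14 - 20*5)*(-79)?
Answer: 6794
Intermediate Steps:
(14 - 20*5)*(-79) = (14 - 100)*(-79) = -86*(-79) = 6794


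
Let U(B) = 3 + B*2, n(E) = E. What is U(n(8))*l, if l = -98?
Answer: -1862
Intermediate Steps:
U(B) = 3 + 2*B
U(n(8))*l = (3 + 2*8)*(-98) = (3 + 16)*(-98) = 19*(-98) = -1862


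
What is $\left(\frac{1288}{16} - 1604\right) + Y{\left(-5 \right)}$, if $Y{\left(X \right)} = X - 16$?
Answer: $- \frac{3089}{2} \approx -1544.5$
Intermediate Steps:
$Y{\left(X \right)} = -16 + X$ ($Y{\left(X \right)} = X - 16 = -16 + X$)
$\left(\frac{1288}{16} - 1604\right) + Y{\left(-5 \right)} = \left(\frac{1288}{16} - 1604\right) - 21 = \left(1288 \cdot \frac{1}{16} - 1604\right) - 21 = \left(\frac{161}{2} - 1604\right) - 21 = - \frac{3047}{2} - 21 = - \frac{3089}{2}$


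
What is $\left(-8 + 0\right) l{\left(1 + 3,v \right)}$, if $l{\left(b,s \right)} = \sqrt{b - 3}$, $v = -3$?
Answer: $-8$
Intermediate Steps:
$l{\left(b,s \right)} = \sqrt{-3 + b}$
$\left(-8 + 0\right) l{\left(1 + 3,v \right)} = \left(-8 + 0\right) \sqrt{-3 + \left(1 + 3\right)} = - 8 \sqrt{-3 + 4} = - 8 \sqrt{1} = \left(-8\right) 1 = -8$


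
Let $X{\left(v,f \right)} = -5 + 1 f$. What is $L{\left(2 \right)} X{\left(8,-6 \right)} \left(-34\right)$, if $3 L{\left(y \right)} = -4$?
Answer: $- \frac{1496}{3} \approx -498.67$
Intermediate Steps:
$L{\left(y \right)} = - \frac{4}{3}$ ($L{\left(y \right)} = \frac{1}{3} \left(-4\right) = - \frac{4}{3}$)
$X{\left(v,f \right)} = -5 + f$
$L{\left(2 \right)} X{\left(8,-6 \right)} \left(-34\right) = - \frac{4 \left(-5 - 6\right)}{3} \left(-34\right) = \left(- \frac{4}{3}\right) \left(-11\right) \left(-34\right) = \frac{44}{3} \left(-34\right) = - \frac{1496}{3}$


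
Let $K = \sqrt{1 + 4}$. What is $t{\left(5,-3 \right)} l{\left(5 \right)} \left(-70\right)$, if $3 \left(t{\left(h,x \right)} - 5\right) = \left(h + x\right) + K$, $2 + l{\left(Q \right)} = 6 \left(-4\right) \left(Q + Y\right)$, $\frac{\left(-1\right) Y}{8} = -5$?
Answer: $\frac{1287580}{3} + \frac{75740 \sqrt{5}}{3} \approx 4.8565 \cdot 10^{5}$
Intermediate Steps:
$Y = 40$ ($Y = \left(-8\right) \left(-5\right) = 40$)
$l{\left(Q \right)} = -962 - 24 Q$ ($l{\left(Q \right)} = -2 + 6 \left(-4\right) \left(Q + 40\right) = -2 - 24 \left(40 + Q\right) = -2 - \left(960 + 24 Q\right) = -962 - 24 Q$)
$K = \sqrt{5} \approx 2.2361$
$t{\left(h,x \right)} = 5 + \frac{h}{3} + \frac{x}{3} + \frac{\sqrt{5}}{3}$ ($t{\left(h,x \right)} = 5 + \frac{\left(h + x\right) + \sqrt{5}}{3} = 5 + \frac{h + x + \sqrt{5}}{3} = 5 + \left(\frac{h}{3} + \frac{x}{3} + \frac{\sqrt{5}}{3}\right) = 5 + \frac{h}{3} + \frac{x}{3} + \frac{\sqrt{5}}{3}$)
$t{\left(5,-3 \right)} l{\left(5 \right)} \left(-70\right) = \left(5 + \frac{1}{3} \cdot 5 + \frac{1}{3} \left(-3\right) + \frac{\sqrt{5}}{3}\right) \left(-962 - 120\right) \left(-70\right) = \left(5 + \frac{5}{3} - 1 + \frac{\sqrt{5}}{3}\right) \left(-962 - 120\right) \left(-70\right) = \left(\frac{17}{3} + \frac{\sqrt{5}}{3}\right) \left(-1082\right) \left(-70\right) = \left(- \frac{18394}{3} - \frac{1082 \sqrt{5}}{3}\right) \left(-70\right) = \frac{1287580}{3} + \frac{75740 \sqrt{5}}{3}$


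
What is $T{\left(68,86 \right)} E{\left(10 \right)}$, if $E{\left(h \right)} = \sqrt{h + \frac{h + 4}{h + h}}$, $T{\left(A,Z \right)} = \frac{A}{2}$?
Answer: $\frac{17 \sqrt{1070}}{5} \approx 111.22$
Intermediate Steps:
$T{\left(A,Z \right)} = \frac{A}{2}$ ($T{\left(A,Z \right)} = A \frac{1}{2} = \frac{A}{2}$)
$E{\left(h \right)} = \sqrt{h + \frac{4 + h}{2 h}}$
$T{\left(68,86 \right)} E{\left(10 \right)} = \frac{1}{2} \cdot 68 \frac{\sqrt{2 + 4 \cdot 10 + \frac{8}{10}}}{2} = 34 \frac{\sqrt{2 + 40 + 8 \cdot \frac{1}{10}}}{2} = 34 \frac{\sqrt{2 + 40 + \frac{4}{5}}}{2} = 34 \frac{\sqrt{\frac{214}{5}}}{2} = 34 \frac{\frac{1}{5} \sqrt{1070}}{2} = 34 \frac{\sqrt{1070}}{10} = \frac{17 \sqrt{1070}}{5}$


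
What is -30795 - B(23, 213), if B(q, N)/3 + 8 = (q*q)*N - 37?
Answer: -368691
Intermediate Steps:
B(q, N) = -135 + 3*N*q**2 (B(q, N) = -24 + 3*((q*q)*N - 37) = -24 + 3*(q**2*N - 37) = -24 + 3*(N*q**2 - 37) = -24 + 3*(-37 + N*q**2) = -24 + (-111 + 3*N*q**2) = -135 + 3*N*q**2)
-30795 - B(23, 213) = -30795 - (-135 + 3*213*23**2) = -30795 - (-135 + 3*213*529) = -30795 - (-135 + 338031) = -30795 - 1*337896 = -30795 - 337896 = -368691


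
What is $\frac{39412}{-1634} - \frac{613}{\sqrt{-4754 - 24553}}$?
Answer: $- \frac{19706}{817} + \frac{613 i \sqrt{29307}}{29307} \approx -24.12 + 3.5808 i$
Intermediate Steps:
$\frac{39412}{-1634} - \frac{613}{\sqrt{-4754 - 24553}} = 39412 \left(- \frac{1}{1634}\right) - \frac{613}{\sqrt{-29307}} = - \frac{19706}{817} - \frac{613}{i \sqrt{29307}} = - \frac{19706}{817} - 613 \left(- \frac{i \sqrt{29307}}{29307}\right) = - \frac{19706}{817} + \frac{613 i \sqrt{29307}}{29307}$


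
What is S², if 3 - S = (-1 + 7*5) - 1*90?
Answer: 3481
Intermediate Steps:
S = 59 (S = 3 - ((-1 + 7*5) - 1*90) = 3 - ((-1 + 35) - 90) = 3 - (34 - 90) = 3 - 1*(-56) = 3 + 56 = 59)
S² = 59² = 3481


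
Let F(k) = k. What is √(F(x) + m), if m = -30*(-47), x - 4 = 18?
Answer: 2*√358 ≈ 37.842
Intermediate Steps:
x = 22 (x = 4 + 18 = 22)
m = 1410
√(F(x) + m) = √(22 + 1410) = √1432 = 2*√358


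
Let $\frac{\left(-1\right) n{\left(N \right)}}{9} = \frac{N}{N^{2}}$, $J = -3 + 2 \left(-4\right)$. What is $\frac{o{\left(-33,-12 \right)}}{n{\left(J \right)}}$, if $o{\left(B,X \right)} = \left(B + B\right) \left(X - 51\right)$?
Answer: $5082$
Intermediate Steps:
$o{\left(B,X \right)} = 2 B \left(-51 + X\right)$
$J = -11$ ($J = -3 - 8 = -11$)
$n{\left(N \right)} = - \frac{9}{N}$ ($n{\left(N \right)} = - 9 \frac{N}{N^{2}} = - \frac{9}{N}$)
$\frac{o{\left(-33,-12 \right)}}{n{\left(J \right)}} = \frac{2 \left(-33\right) \left(-51 - 12\right)}{\left(-9\right) \frac{1}{-11}} = \frac{2 \left(-33\right) \left(-63\right)}{\left(-9\right) \left(- \frac{1}{11}\right)} = \frac{4158}{\frac{9}{11}} = 4158 \cdot \frac{11}{9} = 5082$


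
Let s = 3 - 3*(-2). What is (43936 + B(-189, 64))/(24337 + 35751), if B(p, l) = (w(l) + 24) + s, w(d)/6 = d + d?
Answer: 6391/8584 ≈ 0.74452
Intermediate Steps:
w(d) = 12*d (w(d) = 6*(d + d) = 6*(2*d) = 12*d)
s = 9 (s = 3 + 6 = 9)
B(p, l) = 33 + 12*l (B(p, l) = (12*l + 24) + 9 = (24 + 12*l) + 9 = 33 + 12*l)
(43936 + B(-189, 64))/(24337 + 35751) = (43936 + (33 + 12*64))/(24337 + 35751) = (43936 + (33 + 768))/60088 = (43936 + 801)*(1/60088) = 44737*(1/60088) = 6391/8584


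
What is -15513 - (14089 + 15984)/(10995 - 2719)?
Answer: -128415661/8276 ≈ -15517.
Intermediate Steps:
-15513 - (14089 + 15984)/(10995 - 2719) = -15513 - 30073/8276 = -128415661/8276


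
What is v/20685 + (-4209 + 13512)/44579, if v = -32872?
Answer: -181852619/131730945 ≈ -1.3805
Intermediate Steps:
v/20685 + (-4209 + 13512)/44579 = -32872/20685 + (-4209 + 13512)/44579 = -32872*1/20685 + 9303*(1/44579) = -4696/2955 + 9303/44579 = -181852619/131730945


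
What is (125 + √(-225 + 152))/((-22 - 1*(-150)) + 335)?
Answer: 125/463 + I*√73/463 ≈ 0.26998 + 0.018454*I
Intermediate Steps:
(125 + √(-225 + 152))/((-22 - 1*(-150)) + 335) = (125 + √(-73))/((-22 + 150) + 335) = (125 + I*√73)/(128 + 335) = (125 + I*√73)/463 = (125 + I*√73)*(1/463) = 125/463 + I*√73/463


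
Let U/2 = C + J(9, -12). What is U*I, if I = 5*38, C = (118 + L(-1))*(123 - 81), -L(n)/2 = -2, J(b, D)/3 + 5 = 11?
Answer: 1953960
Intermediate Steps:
J(b, D) = 18 (J(b, D) = -15 + 3*11 = -15 + 33 = 18)
L(n) = 4 (L(n) = -2*(-2) = 4)
C = 5124 (C = (118 + 4)*(123 - 81) = 122*42 = 5124)
U = 10284 (U = 2*(5124 + 18) = 2*5142 = 10284)
I = 190
U*I = 10284*190 = 1953960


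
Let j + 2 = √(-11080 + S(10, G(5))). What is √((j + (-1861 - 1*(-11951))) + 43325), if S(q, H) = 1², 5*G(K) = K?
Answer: √(53413 + 3*I*√1231) ≈ 231.11 + 0.228*I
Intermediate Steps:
G(K) = K/5
S(q, H) = 1
j = -2 + 3*I*√1231 (j = -2 + √(-11080 + 1) = -2 + √(-11079) = -2 + 3*I*√1231 ≈ -2.0 + 105.26*I)
√((j + (-1861 - 1*(-11951))) + 43325) = √(((-2 + 3*I*√1231) + (-1861 - 1*(-11951))) + 43325) = √(((-2 + 3*I*√1231) + (-1861 + 11951)) + 43325) = √(((-2 + 3*I*√1231) + 10090) + 43325) = √((10088 + 3*I*√1231) + 43325) = √(53413 + 3*I*√1231)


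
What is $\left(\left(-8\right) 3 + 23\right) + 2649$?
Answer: $2648$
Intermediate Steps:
$\left(\left(-8\right) 3 + 23\right) + 2649 = \left(-24 + 23\right) + 2649 = -1 + 2649 = 2648$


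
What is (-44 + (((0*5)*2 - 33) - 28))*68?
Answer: -7140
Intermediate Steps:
(-44 + (((0*5)*2 - 33) - 28))*68 = (-44 + ((0*2 - 33) - 28))*68 = (-44 + ((0 - 33) - 28))*68 = (-44 + (-33 - 28))*68 = (-44 - 61)*68 = -105*68 = -7140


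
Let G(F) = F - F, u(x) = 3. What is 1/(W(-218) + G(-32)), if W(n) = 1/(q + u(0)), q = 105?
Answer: 108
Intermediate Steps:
W(n) = 1/108 (W(n) = 1/(105 + 3) = 1/108)
G(F) = 0
1/(W(-218) + G(-32)) = 1/(1/108 + 0) = 1/(1/108) = 108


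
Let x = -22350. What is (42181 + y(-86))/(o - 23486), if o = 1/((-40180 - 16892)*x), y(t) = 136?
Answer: -53977838666400/29957783371199 ≈ -1.8018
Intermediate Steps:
o = 1/1275559200 (o = 1/(-40180 - 16892*(-22350)) = -1/22350/(-57072) = -1/57072*(-1/22350) = 1/1275559200 ≈ 7.8397e-10)
(42181 + y(-86))/(o - 23486) = (42181 + 136)/(1/1275559200 - 23486) = 42317/(-29957783371199/1275559200) = 42317*(-1275559200/29957783371199) = -53977838666400/29957783371199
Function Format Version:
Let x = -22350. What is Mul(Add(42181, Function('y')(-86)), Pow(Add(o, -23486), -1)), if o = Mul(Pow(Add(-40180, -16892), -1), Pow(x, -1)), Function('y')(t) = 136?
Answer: Rational(-53977838666400, 29957783371199) ≈ -1.8018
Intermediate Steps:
o = Rational(1, 1275559200) (o = Mul(Pow(Add(-40180, -16892), -1), Pow(-22350, -1)) = Mul(Pow(-57072, -1), Rational(-1, 22350)) = Mul(Rational(-1, 57072), Rational(-1, 22350)) = Rational(1, 1275559200) ≈ 7.8397e-10)
Mul(Add(42181, Function('y')(-86)), Pow(Add(o, -23486), -1)) = Mul(Add(42181, 136), Pow(Add(Rational(1, 1275559200), -23486), -1)) = Mul(42317, Pow(Rational(-29957783371199, 1275559200), -1)) = Mul(42317, Rational(-1275559200, 29957783371199)) = Rational(-53977838666400, 29957783371199)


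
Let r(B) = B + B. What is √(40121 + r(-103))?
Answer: 3*√4435 ≈ 199.79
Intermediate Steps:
r(B) = 2*B
√(40121 + r(-103)) = √(40121 + 2*(-103)) = √(40121 - 206) = √39915 = 3*√4435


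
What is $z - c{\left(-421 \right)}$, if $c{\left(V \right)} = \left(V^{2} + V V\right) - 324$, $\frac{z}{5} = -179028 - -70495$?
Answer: $-896823$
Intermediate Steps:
$z = -542665$ ($z = 5 \left(-179028 - -70495\right) = 5 \left(-179028 + 70495\right) = 5 \left(-108533\right) = -542665$)
$c{\left(V \right)} = -324 + 2 V^{2}$ ($c{\left(V \right)} = \left(V^{2} + V^{2}\right) - 324 = 2 V^{2} - 324 = -324 + 2 V^{2}$)
$z - c{\left(-421 \right)} = -542665 - \left(-324 + 2 \left(-421\right)^{2}\right) = -542665 - \left(-324 + 2 \cdot 177241\right) = -542665 - \left(-324 + 354482\right) = -542665 - 354158 = -896823$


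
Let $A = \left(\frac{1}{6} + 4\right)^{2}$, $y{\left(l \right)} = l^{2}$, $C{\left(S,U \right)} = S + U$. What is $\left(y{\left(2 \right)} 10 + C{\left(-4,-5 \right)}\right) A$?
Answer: $\frac{19375}{36} \approx 538.19$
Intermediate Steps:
$A = \frac{625}{36}$ ($A = \left(\frac{1}{6} + 4\right)^{2} = \left(\frac{25}{6}\right)^{2} = \frac{625}{36} \approx 17.361$)
$\left(y{\left(2 \right)} 10 + C{\left(-4,-5 \right)}\right) A = \left(2^{2} \cdot 10 - 9\right) \frac{625}{36} = \left(4 \cdot 10 - 9\right) \frac{625}{36} = \left(40 - 9\right) \frac{625}{36} = 31 \cdot \frac{625}{36} = \frac{19375}{36}$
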